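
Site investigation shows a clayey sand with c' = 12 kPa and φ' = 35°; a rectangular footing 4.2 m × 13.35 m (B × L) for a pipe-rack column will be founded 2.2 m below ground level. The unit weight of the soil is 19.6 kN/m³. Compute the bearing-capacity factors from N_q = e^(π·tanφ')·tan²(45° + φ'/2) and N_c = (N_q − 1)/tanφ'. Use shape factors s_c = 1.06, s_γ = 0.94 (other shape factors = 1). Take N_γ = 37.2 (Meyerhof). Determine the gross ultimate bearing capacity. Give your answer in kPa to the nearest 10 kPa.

tan35° = 0.7002, so N_q = e^(π×0.7002)·tan²(62.5°) = 9.023 × 3.69 = 33.3.
N_c = (33.3 − 1)/tan35° = 46.12.
Overburden at base level: q = 19.6 × 2.2 = 43.12 kPa.
Cohesion term c·N_c·s_c = 12 × 46.124 × 1.06 = 586.69 kPa; surcharge term q·N_q = 43.12 × 33.296 = 1435.7 kPa; self-weight term 0.5·γ·B·N_γ·s_γ = 0.5 × 19.6 × 4.2 × 37.2 × 0.94 = 1439.3 kPa.
q_ult = 586.69 + 1435.7 + 1439.3 = 3461.7 kPa.

q_ult ≈ 3460 kPa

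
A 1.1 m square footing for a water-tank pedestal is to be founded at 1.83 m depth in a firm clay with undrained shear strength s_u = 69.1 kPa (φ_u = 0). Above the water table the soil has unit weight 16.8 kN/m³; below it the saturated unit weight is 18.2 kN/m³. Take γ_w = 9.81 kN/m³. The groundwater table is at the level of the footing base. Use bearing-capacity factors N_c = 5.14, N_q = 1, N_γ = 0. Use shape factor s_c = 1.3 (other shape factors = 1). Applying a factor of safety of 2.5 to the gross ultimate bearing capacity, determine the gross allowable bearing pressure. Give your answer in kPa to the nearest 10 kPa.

Overburden at base level: q = 16.8 × 1.83 = 30.744 kPa.
Cohesion term c·N_c·s_c = 69.1 × 5.14 × 1.3 = 461.73 kPa; surcharge term q·N_q = 30.744 × 1 = 30.744 kPa.
q_ult = 461.73 + 30.744 = 492.47 kPa.
q_all = q_ult / FS = 492.47 / 2.5 = 196.99 kPa.

q_all ≈ 200 kPa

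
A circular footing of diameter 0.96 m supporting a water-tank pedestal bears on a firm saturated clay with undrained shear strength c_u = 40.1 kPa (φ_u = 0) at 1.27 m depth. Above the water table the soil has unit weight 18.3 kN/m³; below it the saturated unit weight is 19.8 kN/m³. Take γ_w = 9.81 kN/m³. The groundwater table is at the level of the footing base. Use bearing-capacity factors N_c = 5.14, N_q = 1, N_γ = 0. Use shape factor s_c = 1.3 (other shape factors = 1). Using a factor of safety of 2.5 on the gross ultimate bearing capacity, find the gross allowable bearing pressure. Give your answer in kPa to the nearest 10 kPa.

Overburden at base level: q = 18.3 × 1.27 = 23.241 kPa.
Cohesion term c·N_c·s_c = 40.1 × 5.14 × 1.3 = 267.95 kPa; surcharge term q·N_q = 23.241 × 1 = 23.241 kPa.
q_ult = 267.95 + 23.241 = 291.19 kPa.
q_all = 291.19 / 2.5 = 116.48 kPa.

q_all ≈ 120 kPa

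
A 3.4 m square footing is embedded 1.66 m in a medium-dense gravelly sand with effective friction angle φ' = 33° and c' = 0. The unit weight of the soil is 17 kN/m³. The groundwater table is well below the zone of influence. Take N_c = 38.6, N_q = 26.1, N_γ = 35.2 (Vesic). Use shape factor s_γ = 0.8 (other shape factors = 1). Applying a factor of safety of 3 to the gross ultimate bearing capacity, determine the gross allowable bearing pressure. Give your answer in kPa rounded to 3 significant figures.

q = γ·D_f = 17 × 1.66 = 28.22 kPa.
q·N_q = 28.22 × 26.1 = 736.54 kPa
0.5·γ·B·N_γ·s_γ = 0.5 × 17 × 3.4 × 35.2 × 0.8 = 813.82 kPa
q_ult = 736.54 + 813.82 = 1550.4 kPa.
q_all = q_ult / FS = 1550.4 / 3 = 516.79 kPa.

q_all ≈ 517 kPa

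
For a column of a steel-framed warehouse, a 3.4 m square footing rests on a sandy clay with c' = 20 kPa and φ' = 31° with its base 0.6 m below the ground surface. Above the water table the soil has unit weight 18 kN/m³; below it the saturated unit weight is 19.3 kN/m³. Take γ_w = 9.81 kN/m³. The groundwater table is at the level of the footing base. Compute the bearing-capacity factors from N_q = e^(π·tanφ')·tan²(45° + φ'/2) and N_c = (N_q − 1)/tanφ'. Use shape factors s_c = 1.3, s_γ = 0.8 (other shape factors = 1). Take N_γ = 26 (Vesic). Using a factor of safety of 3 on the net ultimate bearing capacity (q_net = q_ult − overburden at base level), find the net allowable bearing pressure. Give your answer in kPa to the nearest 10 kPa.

N_q = e^(π·tan31°)·tan²(60.5°) = 20.63; N_c = (N_q − 1)/tanφ' = 32.67.
q = γ·D_f = 18 × 0.6 = 10.8 kPa.
For the ½γBN_γ term take γ' = 19.3 − 9.81 = 9.49 kN/m³ (soil below base is submerged).
c·N_c·s_c = 20 × 32.671 × 1.3 = 849.45 kPa
q·N_q = 10.8 × 20.631 = 222.81 kPa
0.5·γ·B·N_γ·s_γ = 0.5 × 9.49 × 3.4 × 26 × 0.8 = 335.57 kPa
q_ult = 849.45 + 222.81 + 335.57 = 1407.8 kPa.
q_net = 1407.8 − 10.8 = 1397 kPa.
q_all(net) = 1397 / 3 = 465.68 kPa.

q_all(net) ≈ 470 kPa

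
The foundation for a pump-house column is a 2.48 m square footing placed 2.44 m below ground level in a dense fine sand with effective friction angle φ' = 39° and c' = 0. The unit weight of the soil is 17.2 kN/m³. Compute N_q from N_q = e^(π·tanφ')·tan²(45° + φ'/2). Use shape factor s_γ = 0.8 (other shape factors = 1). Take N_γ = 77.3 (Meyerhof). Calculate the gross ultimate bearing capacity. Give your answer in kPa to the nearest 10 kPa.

tan39° = 0.8098, so N_q = e^(π×0.8098)·tan²(64.5°) = 12.731 × 4.395 = 55.96.
Overburden at base level: q = 17.2 × 2.44 = 41.968 kPa.
Surcharge term q·N_q = 41.968 × 55.957 = 2348.4 kPa; self-weight term 0.5·γ·B·N_γ·s_γ = 0.5 × 17.2 × 2.48 × 77.3 × 0.8 = 1318.9 kPa.
q_ult = 2348.4 + 1318.9 = 3667.3 kPa.

q_ult ≈ 3670 kPa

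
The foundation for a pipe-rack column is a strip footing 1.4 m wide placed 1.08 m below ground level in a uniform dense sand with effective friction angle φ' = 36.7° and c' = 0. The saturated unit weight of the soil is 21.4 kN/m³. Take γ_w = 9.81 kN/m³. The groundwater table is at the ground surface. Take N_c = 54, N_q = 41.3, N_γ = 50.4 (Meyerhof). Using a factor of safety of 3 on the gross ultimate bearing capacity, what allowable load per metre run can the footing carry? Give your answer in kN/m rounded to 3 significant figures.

≈ 432 kN/m

Water table at ground surface, so effective unit weight γ' = 21.4 − 9.81 = 11.59 kN/m³ is used throughout; overburden q = 11.59 × 1.08 = 12.517 kPa; the same γ' applies in the ½γBN_γ term.
Surcharge term q·N_q = 12.517 × 41.3 = 516.96 kPa; self-weight term 0.5·γ·B·N_γ = 0.5 × 11.59 × 1.4 × 50.4 = 408.9 kPa.
q_ult = 516.96 + 408.9 = 925.86 kPa.
Gross allowable pressure q_all = 925.86 / 3 = 308.62 kPa.
Allowable wall load = q_all × B = 308.62 × 1.4 = 432.07 kN per metre run.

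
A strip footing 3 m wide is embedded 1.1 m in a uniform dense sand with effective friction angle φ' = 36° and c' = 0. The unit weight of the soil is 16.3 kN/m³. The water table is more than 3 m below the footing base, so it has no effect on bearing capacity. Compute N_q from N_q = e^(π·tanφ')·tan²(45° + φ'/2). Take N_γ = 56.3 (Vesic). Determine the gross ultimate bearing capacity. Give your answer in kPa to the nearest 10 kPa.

tan36° = 0.7265, so N_q = e^(π×0.7265)·tan²(63°) = 9.801 × 3.852 = 37.75.
Overburden at base level: q = 16.3 × 1.1 = 17.93 kPa.
Surcharge term q·N_q = 17.93 × 37.752 = 676.9 kPa; self-weight term 0.5·γ·B·N_γ = 0.5 × 16.3 × 3 × 56.3 = 1376.5 kPa.
q_ult = 676.9 + 1376.5 = 2053.4 kPa.

q_ult ≈ 2050 kPa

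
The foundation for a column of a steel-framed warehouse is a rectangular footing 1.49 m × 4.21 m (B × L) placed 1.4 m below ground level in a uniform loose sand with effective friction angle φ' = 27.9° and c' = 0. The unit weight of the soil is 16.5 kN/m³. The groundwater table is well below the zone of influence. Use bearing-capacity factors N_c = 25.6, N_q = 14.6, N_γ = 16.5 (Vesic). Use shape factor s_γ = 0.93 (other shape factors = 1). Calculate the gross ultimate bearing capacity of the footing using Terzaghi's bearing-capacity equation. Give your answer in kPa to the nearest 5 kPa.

q = γ·D_f = 16.5 × 1.4 = 23.1 kPa.
q·N_q = 23.1 × 14.6 = 337.26 kPa
0.5·γ·B·N_γ·s_γ = 0.5 × 16.5 × 1.49 × 16.5 × 0.93 = 188.63 kPa
q_ult = 337.26 + 188.63 = 525.89 kPa.

q_ult ≈ 525 kPa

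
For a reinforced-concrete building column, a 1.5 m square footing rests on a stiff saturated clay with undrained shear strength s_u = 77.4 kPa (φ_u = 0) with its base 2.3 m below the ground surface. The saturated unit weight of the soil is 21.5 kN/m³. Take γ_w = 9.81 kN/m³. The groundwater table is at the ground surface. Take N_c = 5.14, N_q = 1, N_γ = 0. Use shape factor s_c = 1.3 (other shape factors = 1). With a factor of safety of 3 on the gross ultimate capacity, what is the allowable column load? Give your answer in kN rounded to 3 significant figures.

With the water table at the surface the whole profile is submerged: γ' = 21.5 − 9.81 = 11.69 kN/m³, so q = γ'·D_f = 26.887 kPa.
q_ult = c·N_c·s_c + q·N_q
     = 77.4 × 5.14 × 1.3 + 26.887 × 1
     = 517.19 + 26.887 = 544.07 kPa.
Gross allowable pressure q_all = 544.07 / 3 = 181.36 kPa.
Footing area = 2.25 m², so allowable column load = 181.36 × 2.25 = 408.06 kN.

P_all ≈ 408 kN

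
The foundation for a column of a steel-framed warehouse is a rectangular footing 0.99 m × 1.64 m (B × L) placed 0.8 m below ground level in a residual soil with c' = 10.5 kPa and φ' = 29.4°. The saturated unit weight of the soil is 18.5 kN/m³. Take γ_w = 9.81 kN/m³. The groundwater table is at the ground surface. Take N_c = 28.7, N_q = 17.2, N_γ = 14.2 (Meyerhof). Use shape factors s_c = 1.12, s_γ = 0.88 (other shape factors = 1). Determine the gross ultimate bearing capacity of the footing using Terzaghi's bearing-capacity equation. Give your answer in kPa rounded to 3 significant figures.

With the water table at the surface the whole profile is submerged: γ' = 18.5 − 9.81 = 8.69 kN/m³, so q = γ'·D_f = 6.952 kPa; the same γ' applies in the ½γBN_γ term.
q_ult = c·N_c·s_c + q·N_q + 0.5·γ·B·N_γ·s_γ
     = 10.5 × 28.7 × 1.12 + 6.952 × 17.2 + 0.5 × 8.69 × 0.99 × 14.2 × 0.88
     = 337.51 + 119.57 + 53.752 = 510.84 kPa.

q_ult ≈ 511 kPa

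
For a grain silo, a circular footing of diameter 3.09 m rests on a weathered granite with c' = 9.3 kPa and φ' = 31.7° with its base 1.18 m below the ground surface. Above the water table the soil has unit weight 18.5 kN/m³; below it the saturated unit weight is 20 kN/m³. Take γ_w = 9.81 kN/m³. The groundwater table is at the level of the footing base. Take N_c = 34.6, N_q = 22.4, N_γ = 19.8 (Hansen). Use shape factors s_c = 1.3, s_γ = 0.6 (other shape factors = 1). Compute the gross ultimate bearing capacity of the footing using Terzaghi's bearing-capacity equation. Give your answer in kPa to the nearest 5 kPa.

Overburden at base level: q = 18.5 × 1.18 = 21.83 kPa.
Below the base the soil is submerged, so the ½γBN_γ term uses γ' = 20 − 9.81 = 10.19 kN/m³.
Cohesion term c·N_c·s_c = 9.3 × 34.6 × 1.3 = 418.31 kPa; surcharge term q·N_q = 21.83 × 22.4 = 488.99 kPa; self-weight term 0.5·γ·B·N_γ·s_γ = 0.5 × 10.19 × 3.09 × 19.8 × 0.6 = 187.03 kPa.
q_ult = 418.31 + 488.99 + 187.03 = 1094.3 kPa.

q_ult ≈ 1095 kPa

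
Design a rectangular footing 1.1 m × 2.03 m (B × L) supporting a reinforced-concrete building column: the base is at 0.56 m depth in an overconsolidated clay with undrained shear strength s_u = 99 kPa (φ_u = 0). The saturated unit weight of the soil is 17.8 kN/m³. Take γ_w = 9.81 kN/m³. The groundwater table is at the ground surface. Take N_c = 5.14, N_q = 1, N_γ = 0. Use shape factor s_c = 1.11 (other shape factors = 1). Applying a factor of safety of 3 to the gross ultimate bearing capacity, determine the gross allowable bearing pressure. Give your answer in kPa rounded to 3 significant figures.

γ' = 17.8 − 9.81 = 7.99 kN/m³ (submerged throughout). q = 7.99 × 0.56 = 4.4744 kPa.
c·N_c·s_c = 99 × 5.14 × 1.11 = 564.83 kPa
q·N_q = 4.4744 × 1 = 4.4744 kPa
q_ult = 564.83 + 4.4744 = 569.31 kPa.
q_all = q_ult / FS = 569.31 / 3 = 189.77 kPa.

q_all ≈ 190 kPa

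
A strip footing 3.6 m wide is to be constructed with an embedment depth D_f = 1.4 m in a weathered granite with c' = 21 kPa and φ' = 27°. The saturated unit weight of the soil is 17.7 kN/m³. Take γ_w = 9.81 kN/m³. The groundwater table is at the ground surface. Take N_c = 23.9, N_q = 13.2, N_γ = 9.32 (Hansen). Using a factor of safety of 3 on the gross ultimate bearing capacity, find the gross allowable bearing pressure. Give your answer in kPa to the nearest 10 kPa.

γ' = 17.7 − 9.81 = 7.89 kN/m³ (submerged throughout). q = 7.89 × 1.4 = 11.046 kPa; the same γ' applies in the ½γBN_γ term.
c·N_c = 21 × 23.9 = 501.9 kPa
q·N_q = 11.046 × 13.2 = 145.81 kPa
0.5·γ·B·N_γ = 0.5 × 7.89 × 3.6 × 9.32 = 132.36 kPa
q_ult = 501.9 + 145.81 + 132.36 = 780.07 kPa.
q_all = 780.07 / 3 = 260.02 kPa.

q_all ≈ 260 kPa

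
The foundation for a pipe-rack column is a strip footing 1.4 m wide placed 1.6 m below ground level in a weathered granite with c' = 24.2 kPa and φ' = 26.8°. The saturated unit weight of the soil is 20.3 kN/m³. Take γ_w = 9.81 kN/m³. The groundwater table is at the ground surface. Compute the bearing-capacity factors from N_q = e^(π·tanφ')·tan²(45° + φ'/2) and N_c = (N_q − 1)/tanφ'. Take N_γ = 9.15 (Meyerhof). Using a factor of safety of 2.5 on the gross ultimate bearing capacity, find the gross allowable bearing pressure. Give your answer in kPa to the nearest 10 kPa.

N_q = e^(π·tan26.8°)·tan²(58.4°) = 12.92; N_c = (N_q − 1)/tanφ' = 23.59.
With the water table at the surface the whole profile is submerged: γ' = 20.3 − 9.81 = 10.49 kN/m³, so q = γ'·D_f = 16.784 kPa; the same γ' applies in the ½γBN_γ term.
q_ult = c·N_c + q·N_q + 0.5·γ·B·N_γ
     = 24.2 × 23.591 + 16.784 × 12.917 + 0.5 × 10.49 × 1.4 × 9.15
     = 570.91 + 216.8 + 67.188 = 854.9 kPa.
q_all = 854.9 / 2.5 = 341.96 kPa.

q_all ≈ 340 kPa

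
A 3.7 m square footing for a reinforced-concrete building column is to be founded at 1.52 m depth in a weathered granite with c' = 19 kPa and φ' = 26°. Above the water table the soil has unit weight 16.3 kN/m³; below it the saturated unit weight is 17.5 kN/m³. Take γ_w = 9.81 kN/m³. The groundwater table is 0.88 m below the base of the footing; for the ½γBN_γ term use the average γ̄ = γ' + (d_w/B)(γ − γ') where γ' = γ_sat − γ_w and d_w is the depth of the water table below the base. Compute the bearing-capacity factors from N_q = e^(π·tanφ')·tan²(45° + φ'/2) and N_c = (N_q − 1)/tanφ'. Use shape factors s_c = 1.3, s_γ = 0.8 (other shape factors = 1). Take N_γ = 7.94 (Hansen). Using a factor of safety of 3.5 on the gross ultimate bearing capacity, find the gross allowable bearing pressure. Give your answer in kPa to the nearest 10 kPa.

N_q = e^(π·tan26°)·tan²(58°) = 11.85; N_c = (N_q − 1)/tanφ' = 22.25.
Overburden at base level: q = 16.3 × 1.52 = 24.776 kPa.
The water table is 0.88 m below the base (< B = 3.7 m), so the ½γBN_γ term uses γ̄ = γ' + (d_w/B)(γ − γ') = 7.69 + (0.88/3.7)(16.3 − 7.69) = 9.7378 kN/m³.
Cohesion term c·N_c·s_c = 19 × 22.254 × 1.3 = 549.68 kPa; surcharge term q·N_q = 24.776 × 11.854 = 293.7 kPa; self-weight term 0.5·γ·B·N_γ·s_γ = 0.5 × 9.7378 × 3.7 × 7.94 × 0.8 = 114.43 kPa.
q_ult = 549.68 + 293.7 + 114.43 = 957.81 kPa.
q_all = 957.81 / 3.5 = 273.66 kPa.

q_all ≈ 270 kPa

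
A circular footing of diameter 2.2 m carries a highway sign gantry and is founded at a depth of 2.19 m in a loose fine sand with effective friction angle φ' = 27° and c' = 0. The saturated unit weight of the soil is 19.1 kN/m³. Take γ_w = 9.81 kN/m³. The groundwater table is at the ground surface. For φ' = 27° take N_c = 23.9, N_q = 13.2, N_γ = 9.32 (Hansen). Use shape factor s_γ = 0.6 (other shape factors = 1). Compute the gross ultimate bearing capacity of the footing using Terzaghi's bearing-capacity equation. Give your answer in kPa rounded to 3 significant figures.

q_ult ≈ 326 kPa

With the water table at the surface the whole profile is submerged: γ' = 19.1 − 9.81 = 9.29 kN/m³, so q = γ'·D_f = 20.345 kPa; the same γ' applies in the ½γBN_γ term.
q_ult = q·N_q + 0.5·γ·B·N_γ·s_γ
     = 20.345 × 13.2 + 0.5 × 9.29 × 2.2 × 9.32 × 0.6
     = 268.56 + 57.145 = 325.7 kPa.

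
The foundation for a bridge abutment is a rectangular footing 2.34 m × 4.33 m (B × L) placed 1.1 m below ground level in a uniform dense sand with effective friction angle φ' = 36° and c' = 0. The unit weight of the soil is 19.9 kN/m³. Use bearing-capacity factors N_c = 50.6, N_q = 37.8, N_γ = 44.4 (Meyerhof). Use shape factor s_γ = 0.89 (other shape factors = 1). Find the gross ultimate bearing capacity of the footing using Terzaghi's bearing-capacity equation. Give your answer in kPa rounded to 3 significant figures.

q_ult ≈ 1750 kPa

Effective surcharge at the founding depth q = γ·D_f = 19.9 × 1.1 = 21.89 kPa.
q_ult = q·N_q + 0.5·γ·B·N_γ·s_γ
     = 21.89 × 37.8 + 0.5 × 19.9 × 2.34 × 44.4 × 0.89
     = 827.44 + 920.05 = 1747.5 kPa.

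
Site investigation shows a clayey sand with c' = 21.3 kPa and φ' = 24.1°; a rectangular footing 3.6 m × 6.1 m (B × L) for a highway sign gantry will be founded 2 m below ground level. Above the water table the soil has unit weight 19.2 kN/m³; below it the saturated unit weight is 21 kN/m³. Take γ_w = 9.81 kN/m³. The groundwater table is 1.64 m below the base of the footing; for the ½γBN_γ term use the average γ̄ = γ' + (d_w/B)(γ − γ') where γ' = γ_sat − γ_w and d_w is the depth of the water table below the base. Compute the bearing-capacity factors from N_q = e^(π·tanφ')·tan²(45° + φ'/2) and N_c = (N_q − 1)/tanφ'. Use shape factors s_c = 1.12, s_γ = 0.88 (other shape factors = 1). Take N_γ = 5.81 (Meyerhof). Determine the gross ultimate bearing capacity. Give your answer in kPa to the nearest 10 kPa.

q_ult ≈ 970 kPa

tan24.1° = 0.4473, so N_q = e^(π×0.4473)·tan²(57.05°) = 4.077 × 2.38 = 9.7.
N_c = (9.7 − 1)/tan24.1° = 19.46.
Overburden at base level: q = 19.2 × 2 = 38.4 kPa.
The water table is 1.64 m below the base (< B = 3.6 m), so the ½γBN_γ term uses γ̄ = γ' + (d_w/B)(γ − γ') = 11.19 + (1.64/3.6)(19.2 − 11.19) = 14.839 kN/m³.
Cohesion term c·N_c·s_c = 21.3 × 19.458 × 1.12 = 464.18 kPa; surcharge term q·N_q = 38.4 × 9.7038 = 372.62 kPa; self-weight term 0.5·γ·B·N_γ·s_γ = 0.5 × 14.839 × 3.6 × 5.81 × 0.88 = 136.56 kPa.
q_ult = 464.18 + 372.62 + 136.56 = 973.37 kPa.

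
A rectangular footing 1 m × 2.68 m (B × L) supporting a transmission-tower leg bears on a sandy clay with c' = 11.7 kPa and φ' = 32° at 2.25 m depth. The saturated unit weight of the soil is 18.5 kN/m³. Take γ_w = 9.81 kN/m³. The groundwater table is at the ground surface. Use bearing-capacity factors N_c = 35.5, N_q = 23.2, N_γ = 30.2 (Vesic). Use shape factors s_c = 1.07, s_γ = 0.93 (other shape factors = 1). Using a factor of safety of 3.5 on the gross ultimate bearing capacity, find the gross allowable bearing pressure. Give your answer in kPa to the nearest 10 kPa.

Water table at ground surface, so effective unit weight γ' = 18.5 − 9.81 = 8.69 kN/m³ is used throughout; overburden q = 8.69 × 2.25 = 19.552 kPa; the same γ' applies in the ½γBN_γ term.
Cohesion term c·N_c·s_c = 11.7 × 35.5 × 1.07 = 444.42 kPa; surcharge term q·N_q = 19.552 × 23.2 = 453.62 kPa; self-weight term 0.5·γ·B·N_γ·s_γ = 0.5 × 8.69 × 1 × 30.2 × 0.93 = 122.03 kPa.
q_ult = 444.42 + 453.62 + 122.03 = 1020.1 kPa.
q_all = 1020.1 / 3.5 = 291.45 kPa.

q_all ≈ 290 kPa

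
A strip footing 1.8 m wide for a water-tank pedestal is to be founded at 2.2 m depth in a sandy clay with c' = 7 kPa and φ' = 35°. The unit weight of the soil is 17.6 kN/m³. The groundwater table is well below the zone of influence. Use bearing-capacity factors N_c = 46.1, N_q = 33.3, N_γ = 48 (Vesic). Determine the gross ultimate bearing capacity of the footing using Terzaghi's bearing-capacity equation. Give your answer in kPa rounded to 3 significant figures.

q_ult ≈ 2370 kPa

Effective surcharge at the founding depth q = γ·D_f = 17.6 × 2.2 = 38.72 kPa.
q_ult = c·N_c + q·N_q + 0.5·γ·B·N_γ
     = 7 × 46.1 + 38.72 × 33.3 + 0.5 × 17.6 × 1.8 × 48
     = 322.7 + 1289.4 + 760.32 = 2372.4 kPa.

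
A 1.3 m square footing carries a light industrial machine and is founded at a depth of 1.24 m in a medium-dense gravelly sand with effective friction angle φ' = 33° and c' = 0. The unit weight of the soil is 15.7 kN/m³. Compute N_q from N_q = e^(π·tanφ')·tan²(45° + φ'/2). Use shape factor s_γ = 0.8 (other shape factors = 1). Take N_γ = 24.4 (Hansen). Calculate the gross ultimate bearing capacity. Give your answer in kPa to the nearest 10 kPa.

tan33° = 0.6494, so N_q = e^(π×0.6494)·tan²(61.5°) = 7.692 × 3.392 = 26.09.
q = γ·D_f = 15.7 × 1.24 = 19.468 kPa.
q·N_q = 19.468 × 26.092 = 507.96 kPa
0.5·γ·B·N_γ·s_γ = 0.5 × 15.7 × 1.3 × 24.4 × 0.8 = 199.2 kPa
q_ult = 507.96 + 199.2 = 707.16 kPa.

q_ult ≈ 710 kPa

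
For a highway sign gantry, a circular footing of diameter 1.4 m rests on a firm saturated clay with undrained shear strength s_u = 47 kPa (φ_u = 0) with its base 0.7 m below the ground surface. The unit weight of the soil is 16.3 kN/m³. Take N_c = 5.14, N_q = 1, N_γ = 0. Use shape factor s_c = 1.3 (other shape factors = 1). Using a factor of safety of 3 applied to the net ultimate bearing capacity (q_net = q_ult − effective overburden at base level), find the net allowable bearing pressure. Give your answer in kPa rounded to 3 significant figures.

q = γ·D_f = 16.3 × 0.7 = 11.41 kPa.
c·N_c·s_c = 47 × 5.14 × 1.3 = 314.05 kPa
q·N_q = 11.41 × 1 = 11.41 kPa
q_ult = 314.05 + 11.41 = 325.46 kPa.
Net ultimate: q_net = 325.46 − 11.41 = 314.05 kPa.
q_all(net) = 314.05 / 3 = 104.68 kPa.

q_all(net) ≈ 105 kPa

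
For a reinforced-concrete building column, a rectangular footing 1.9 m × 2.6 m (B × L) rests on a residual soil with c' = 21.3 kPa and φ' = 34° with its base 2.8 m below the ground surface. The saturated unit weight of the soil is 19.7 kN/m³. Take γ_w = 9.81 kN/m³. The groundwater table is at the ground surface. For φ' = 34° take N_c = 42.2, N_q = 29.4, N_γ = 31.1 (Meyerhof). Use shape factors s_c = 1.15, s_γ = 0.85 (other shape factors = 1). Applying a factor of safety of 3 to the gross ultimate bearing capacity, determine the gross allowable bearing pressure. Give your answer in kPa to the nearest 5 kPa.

γ' = 19.7 − 9.81 = 9.89 kN/m³ (submerged throughout). q = 9.89 × 2.8 = 27.692 kPa; the same γ' applies in the ½γBN_γ term.
c·N_c·s_c = 21.3 × 42.2 × 1.15 = 1033.7 kPa
q·N_q = 27.692 × 29.4 = 814.14 kPa
0.5·γ·B·N_γ·s_γ = 0.5 × 9.89 × 1.9 × 31.1 × 0.85 = 248.37 kPa
q_ult = 1033.7 + 814.14 + 248.37 = 2096.2 kPa.
q_all = q_ult / FS = 2096.2 / 3 = 698.73 kPa.

q_all ≈ 700 kPa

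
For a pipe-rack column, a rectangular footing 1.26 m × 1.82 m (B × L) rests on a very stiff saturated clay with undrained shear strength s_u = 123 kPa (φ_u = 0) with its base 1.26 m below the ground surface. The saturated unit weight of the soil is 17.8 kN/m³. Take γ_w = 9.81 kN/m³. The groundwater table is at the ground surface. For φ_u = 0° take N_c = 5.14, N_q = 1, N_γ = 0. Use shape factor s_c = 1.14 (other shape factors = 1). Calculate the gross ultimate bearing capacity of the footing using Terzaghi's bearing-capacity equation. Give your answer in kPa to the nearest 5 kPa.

q_ult ≈ 730 kPa

γ' = 17.8 − 9.81 = 7.99 kN/m³ (submerged throughout). q = 7.99 × 1.26 = 10.067 kPa.
c·N_c·s_c = 123 × 5.14 × 1.14 = 720.73 kPa
q·N_q = 10.067 × 1 = 10.067 kPa
q_ult = 720.73 + 10.067 = 730.8 kPa.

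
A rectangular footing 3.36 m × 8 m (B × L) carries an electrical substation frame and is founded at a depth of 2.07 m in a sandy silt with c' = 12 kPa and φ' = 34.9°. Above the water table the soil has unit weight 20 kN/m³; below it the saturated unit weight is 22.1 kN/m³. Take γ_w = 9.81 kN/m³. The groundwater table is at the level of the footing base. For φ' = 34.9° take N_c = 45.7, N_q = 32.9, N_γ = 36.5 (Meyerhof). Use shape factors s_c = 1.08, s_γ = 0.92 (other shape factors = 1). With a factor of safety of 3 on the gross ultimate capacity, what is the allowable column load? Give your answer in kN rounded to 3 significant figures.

Effective surcharge at the founding depth q = γ·D_f = 20 × 2.07 = 41.4 kPa.
The water table coincides with the base, so in the self-weight term γ → γ' = 12.29 kN/m³.
q_ult = c·N_c·s_c + q·N_q + 0.5·γ·B·N_γ·s_γ
     = 12 × 45.7 × 1.08 + 41.4 × 32.9 + 0.5 × 12.29 × 3.36 × 36.5 × 0.92
     = 592.27 + 1362.1 + 693.33 = 2647.7 kPa.
Gross allowable pressure q_all = 2647.7 / 3 = 882.55 kPa.
Footing area = 26.88 m², so allowable column load = 882.55 × 26.88 = 23723 kN.

P_all ≈ 23700 kN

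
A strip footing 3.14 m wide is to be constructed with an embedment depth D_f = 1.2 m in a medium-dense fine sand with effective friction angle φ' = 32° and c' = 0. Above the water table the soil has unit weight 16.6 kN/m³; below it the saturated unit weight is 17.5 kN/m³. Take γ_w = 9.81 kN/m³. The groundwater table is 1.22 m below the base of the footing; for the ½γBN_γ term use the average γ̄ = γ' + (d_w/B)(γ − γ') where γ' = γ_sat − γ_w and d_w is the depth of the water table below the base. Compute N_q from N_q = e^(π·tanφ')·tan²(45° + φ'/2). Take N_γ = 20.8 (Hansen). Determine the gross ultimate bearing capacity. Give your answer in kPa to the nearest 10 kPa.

tan32° = 0.6249, so N_q = e^(π×0.6249)·tan²(61°) = 7.121 × 3.255 = 23.18.
Effective surcharge at the founding depth q = γ·D_f = 16.6 × 1.2 = 19.92 kPa.
With d_w = 1.22 m < B, γ̄ = 7.69 + (1.22/3.14) × (16.6 − 7.69) = 11.152 kN/m³.
q_ult = q·N_q + 0.5·γ·B·N_γ
     = 19.92 × 23.177 + 0.5 × 11.152 × 3.14 × 20.8
     = 461.68 + 364.17 = 825.86 kPa.

q_ult ≈ 830 kPa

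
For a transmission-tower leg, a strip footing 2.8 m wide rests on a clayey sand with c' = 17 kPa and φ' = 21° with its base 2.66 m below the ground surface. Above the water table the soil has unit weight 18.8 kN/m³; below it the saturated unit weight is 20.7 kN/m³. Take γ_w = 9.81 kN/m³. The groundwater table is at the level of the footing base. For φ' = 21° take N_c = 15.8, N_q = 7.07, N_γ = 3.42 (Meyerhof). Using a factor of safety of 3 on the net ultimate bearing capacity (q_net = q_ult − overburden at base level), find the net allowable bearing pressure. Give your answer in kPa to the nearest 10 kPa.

q_all(net) ≈ 210 kPa

Effective surcharge at the founding depth q = γ·D_f = 18.8 × 2.66 = 50.008 kPa.
The water table coincides with the base, so in the self-weight term γ → γ' = 10.89 kN/m³.
q_ult = c·N_c + q·N_q + 0.5·γ·B·N_γ
     = 17 × 15.8 + 50.008 × 7.07 + 0.5 × 10.89 × 2.8 × 3.42
     = 268.6 + 353.56 + 52.141 = 674.3 kPa.
q_net = 674.3 − 50.008 = 624.29 kPa.
q_all(net) = 624.29 / 3 = 208.1 kPa.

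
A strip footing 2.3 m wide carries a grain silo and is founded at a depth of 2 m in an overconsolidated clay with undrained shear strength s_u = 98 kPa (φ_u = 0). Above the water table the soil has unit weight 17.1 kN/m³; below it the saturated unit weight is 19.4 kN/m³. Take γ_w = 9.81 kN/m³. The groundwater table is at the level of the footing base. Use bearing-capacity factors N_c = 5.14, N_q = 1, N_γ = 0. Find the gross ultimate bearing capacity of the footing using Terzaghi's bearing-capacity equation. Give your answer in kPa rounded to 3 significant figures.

Overburden at base level: q = 17.1 × 2 = 34.2 kPa.
Cohesion term c·N_c = 98 × 5.14 = 503.72 kPa; surcharge term q·N_q = 34.2 × 1 = 34.2 kPa.
q_ult = 503.72 + 34.2 = 537.92 kPa.

q_ult ≈ 538 kPa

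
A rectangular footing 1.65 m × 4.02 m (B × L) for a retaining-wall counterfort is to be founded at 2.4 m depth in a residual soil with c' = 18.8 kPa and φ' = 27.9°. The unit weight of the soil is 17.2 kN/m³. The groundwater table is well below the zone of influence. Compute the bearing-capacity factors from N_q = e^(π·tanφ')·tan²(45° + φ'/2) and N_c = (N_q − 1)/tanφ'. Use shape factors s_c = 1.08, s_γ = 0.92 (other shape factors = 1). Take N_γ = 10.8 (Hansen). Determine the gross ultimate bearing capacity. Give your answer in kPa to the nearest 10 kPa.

tan27.9° = 0.5295, so N_q = e^(π×0.5295)·tan²(58.95°) = 5.277 × 2.759 = 14.56.
N_c = (14.56 − 1)/tan27.9° = 25.61.
Effective surcharge at the founding depth q = γ·D_f = 17.2 × 2.4 = 41.28 kPa.
q_ult = c·N_c·s_c + q·N_q + 0.5·γ·B·N_γ·s_γ
     = 18.8 × 25.609 × 1.08 + 41.28 × 14.559 + 0.5 × 17.2 × 1.65 × 10.8 × 0.92
     = 519.96 + 601 + 140.99 = 1262 kPa.

q_ult ≈ 1260 kPa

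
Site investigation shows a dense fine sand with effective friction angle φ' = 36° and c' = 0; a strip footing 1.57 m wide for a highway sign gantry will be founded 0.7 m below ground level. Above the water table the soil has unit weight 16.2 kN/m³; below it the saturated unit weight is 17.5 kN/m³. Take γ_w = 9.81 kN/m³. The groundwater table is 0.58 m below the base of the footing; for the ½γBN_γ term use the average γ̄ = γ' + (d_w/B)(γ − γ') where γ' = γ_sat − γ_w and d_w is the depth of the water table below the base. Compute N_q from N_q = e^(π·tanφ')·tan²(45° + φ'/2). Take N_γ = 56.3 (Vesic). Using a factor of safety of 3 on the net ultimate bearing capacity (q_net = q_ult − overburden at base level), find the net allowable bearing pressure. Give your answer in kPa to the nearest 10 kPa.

N_q = e^(π·tan36°)·tan²(63°) = 37.75.
Effective surcharge at the founding depth q = γ·D_f = 16.2 × 0.7 = 11.34 kPa.
With d_w = 0.58 m < B, γ̄ = 7.69 + (0.58/1.57) × (16.2 − 7.69) = 10.834 kN/m³.
q_ult = q·N_q + 0.5·γ·B·N_γ
     = 11.34 × 37.752 + 0.5 × 10.834 × 1.57 × 56.3
     = 428.11 + 478.81 = 906.92 kPa.
q_net = 906.92 − 11.34 = 895.58 kPa.
q_all(net) = 895.58 / 3 = 298.53 kPa.

q_all(net) ≈ 300 kPa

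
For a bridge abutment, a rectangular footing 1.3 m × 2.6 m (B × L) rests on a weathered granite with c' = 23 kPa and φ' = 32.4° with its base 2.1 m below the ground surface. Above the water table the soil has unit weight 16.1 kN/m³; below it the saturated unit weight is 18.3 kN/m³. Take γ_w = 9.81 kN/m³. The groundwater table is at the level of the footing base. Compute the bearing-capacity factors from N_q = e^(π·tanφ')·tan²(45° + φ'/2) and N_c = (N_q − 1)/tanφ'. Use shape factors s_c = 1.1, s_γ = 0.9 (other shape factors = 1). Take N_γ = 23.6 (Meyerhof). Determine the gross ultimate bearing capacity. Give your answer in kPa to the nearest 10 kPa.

tan32.4° = 0.6346, so N_q = e^(π×0.6346)·tan²(61.2°) = 7.343 × 3.309 = 24.3.
N_c = (24.3 − 1)/tan32.4° = 36.71.
Overburden at base level: q = 16.1 × 2.1 = 33.81 kPa.
Below the base the soil is submerged, so the ½γBN_γ term uses γ' = 18.3 − 9.81 = 8.49 kN/m³.
Cohesion term c·N_c·s_c = 23 × 36.707 × 1.1 = 928.7 kPa; surcharge term q·N_q = 33.81 × 24.295 = 821.42 kPa; self-weight term 0.5·γ·B·N_γ·s_γ = 0.5 × 8.49 × 1.3 × 23.6 × 0.9 = 117.21 kPa.
q_ult = 928.7 + 821.42 + 117.21 = 1867.3 kPa.

q_ult ≈ 1870 kPa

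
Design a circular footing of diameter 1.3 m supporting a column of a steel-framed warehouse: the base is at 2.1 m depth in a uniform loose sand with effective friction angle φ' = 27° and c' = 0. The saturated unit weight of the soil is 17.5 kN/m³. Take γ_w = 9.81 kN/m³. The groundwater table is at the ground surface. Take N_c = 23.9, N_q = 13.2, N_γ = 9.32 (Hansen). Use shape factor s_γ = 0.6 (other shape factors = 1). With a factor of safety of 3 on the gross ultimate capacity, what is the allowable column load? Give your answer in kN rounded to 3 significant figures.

Water table at ground surface, so effective unit weight γ' = 17.5 − 9.81 = 7.69 kN/m³ is used throughout; overburden q = 7.69 × 2.1 = 16.149 kPa; the same γ' applies in the ½γBN_γ term.
Surcharge term q·N_q = 16.149 × 13.2 = 213.17 kPa; self-weight term 0.5·γ·B·N_γ·s_γ = 0.5 × 7.69 × 1.3 × 9.32 × 0.6 = 27.952 kPa.
q_ult = 213.17 + 27.952 = 241.12 kPa.
Gross allowable pressure q_all = 241.12 / 3 = 80.373 kPa.
Footing area = 1.3273 m², so allowable column load = 80.373 × 1.3273 = 106.68 kN.

P_all ≈ 107 kN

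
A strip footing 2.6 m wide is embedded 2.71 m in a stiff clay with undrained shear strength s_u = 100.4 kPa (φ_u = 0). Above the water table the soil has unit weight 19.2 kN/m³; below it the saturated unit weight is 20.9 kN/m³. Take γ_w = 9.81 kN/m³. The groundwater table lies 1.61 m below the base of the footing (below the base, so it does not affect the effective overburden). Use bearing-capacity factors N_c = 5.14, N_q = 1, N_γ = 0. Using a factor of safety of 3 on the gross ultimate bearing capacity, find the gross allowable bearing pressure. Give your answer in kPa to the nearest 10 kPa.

q_all ≈ 190 kPa

q = γ·D_f = 19.2 × 2.71 = 52.032 kPa.
c·N_c = 100.4 × 5.14 = 516.06 kPa
q·N_q = 52.032 × 1 = 52.032 kPa
q_ult = 516.06 + 52.032 = 568.09 kPa.
q_all = 568.09 / 3 = 189.36 kPa.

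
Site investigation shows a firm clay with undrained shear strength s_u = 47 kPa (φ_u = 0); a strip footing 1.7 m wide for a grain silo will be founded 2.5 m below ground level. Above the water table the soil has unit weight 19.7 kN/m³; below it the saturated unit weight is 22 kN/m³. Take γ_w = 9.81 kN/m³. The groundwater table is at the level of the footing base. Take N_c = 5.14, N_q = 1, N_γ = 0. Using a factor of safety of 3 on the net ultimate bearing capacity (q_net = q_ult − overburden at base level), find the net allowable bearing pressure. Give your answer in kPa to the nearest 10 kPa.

q = γ·D_f = 19.7 × 2.5 = 49.25 kPa.
c·N_c = 47 × 5.14 = 241.58 kPa
q·N_q = 49.25 × 1 = 49.25 kPa
q_ult = 241.58 + 49.25 = 290.83 kPa.
q_net = 290.83 − 49.25 = 241.58 kPa.
q_all(net) = 241.58 / 3 = 80.527 kPa.

q_all(net) ≈ 80 kPa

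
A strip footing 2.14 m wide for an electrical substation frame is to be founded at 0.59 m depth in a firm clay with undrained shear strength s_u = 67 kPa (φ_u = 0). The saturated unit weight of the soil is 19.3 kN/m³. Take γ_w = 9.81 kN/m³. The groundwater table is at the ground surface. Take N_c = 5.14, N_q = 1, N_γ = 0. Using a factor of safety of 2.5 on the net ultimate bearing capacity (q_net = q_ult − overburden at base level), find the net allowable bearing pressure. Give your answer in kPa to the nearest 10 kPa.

q_all(net) ≈ 140 kPa

Water table at ground surface, so effective unit weight γ' = 19.3 − 9.81 = 9.49 kN/m³ is used throughout; overburden q = 9.49 × 0.59 = 5.5991 kPa.
Cohesion term c·N_c = 67 × 5.14 = 344.38 kPa; surcharge term q·N_q = 5.5991 × 1 = 5.5991 kPa.
q_ult = 344.38 + 5.5991 = 349.98 kPa.
q_net = 349.98 − 5.5991 = 344.38 kPa.
q_all(net) = 344.38 / 2.5 = 137.75 kPa.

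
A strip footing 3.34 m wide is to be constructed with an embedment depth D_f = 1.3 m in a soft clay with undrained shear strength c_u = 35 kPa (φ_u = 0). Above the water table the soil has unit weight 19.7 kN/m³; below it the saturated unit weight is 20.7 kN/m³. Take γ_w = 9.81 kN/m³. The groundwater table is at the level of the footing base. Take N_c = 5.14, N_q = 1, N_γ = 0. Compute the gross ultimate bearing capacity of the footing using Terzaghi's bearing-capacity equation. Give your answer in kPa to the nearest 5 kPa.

Effective surcharge at the founding depth q = γ·D_f = 19.7 × 1.3 = 25.61 kPa.
q_ult = c·N_c + q·N_q
     = 35 × 5.14 + 25.61 × 1
     = 179.9 + 25.61 = 205.51 kPa.

q_ult ≈ 205 kPa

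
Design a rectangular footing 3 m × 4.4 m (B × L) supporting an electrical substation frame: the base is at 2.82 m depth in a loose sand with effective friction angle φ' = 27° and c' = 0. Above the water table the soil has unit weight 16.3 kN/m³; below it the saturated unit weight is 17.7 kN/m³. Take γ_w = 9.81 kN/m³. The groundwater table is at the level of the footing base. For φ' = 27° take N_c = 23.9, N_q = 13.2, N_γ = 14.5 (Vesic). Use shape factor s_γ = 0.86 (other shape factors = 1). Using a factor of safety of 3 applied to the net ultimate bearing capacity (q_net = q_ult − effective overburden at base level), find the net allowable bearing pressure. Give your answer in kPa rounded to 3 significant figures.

q_all(net) ≈ 236 kPa

q = γ·D_f = 16.3 × 2.82 = 45.966 kPa.
For the ½γBN_γ term take γ' = 17.7 − 9.81 = 7.89 kN/m³ (soil below base is submerged).
q·N_q = 45.966 × 13.2 = 606.75 kPa
0.5·γ·B·N_γ·s_γ = 0.5 × 7.89 × 3 × 14.5 × 0.86 = 147.58 kPa
q_ult = 606.75 + 147.58 = 754.33 kPa.
Net ultimate: q_net = 754.33 − 45.966 = 708.37 kPa.
q_all(net) = 708.37 / 3 = 236.12 kPa.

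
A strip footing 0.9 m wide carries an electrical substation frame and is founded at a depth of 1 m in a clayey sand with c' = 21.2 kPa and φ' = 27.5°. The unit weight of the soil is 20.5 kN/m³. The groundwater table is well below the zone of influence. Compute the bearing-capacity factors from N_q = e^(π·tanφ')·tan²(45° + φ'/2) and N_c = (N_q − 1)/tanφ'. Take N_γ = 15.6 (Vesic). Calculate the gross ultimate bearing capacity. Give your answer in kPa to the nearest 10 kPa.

q_ult ≈ 960 kPa

tan27.5° = 0.5206, so N_q = e^(π×0.5206)·tan²(58.75°) = 5.132 × 2.716 = 13.94.
N_c = (13.94 − 1)/tan27.5° = 24.85.
q = γ·D_f = 20.5 × 1 = 20.5 kPa.
c·N_c = 21.2 × 24.85 = 526.81 kPa
q·N_q = 20.5 × 13.936 = 285.69 kPa
0.5·γ·B·N_γ = 0.5 × 20.5 × 0.9 × 15.6 = 143.91 kPa
q_ult = 526.81 + 285.69 + 143.91 = 956.41 kPa.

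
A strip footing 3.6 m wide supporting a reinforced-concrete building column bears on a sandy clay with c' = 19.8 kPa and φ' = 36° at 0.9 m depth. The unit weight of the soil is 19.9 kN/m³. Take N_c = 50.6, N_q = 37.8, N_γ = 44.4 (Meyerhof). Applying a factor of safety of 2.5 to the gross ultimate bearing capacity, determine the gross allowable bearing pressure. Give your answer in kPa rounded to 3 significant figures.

q_all ≈ 1310 kPa

Effective surcharge at the founding depth q = γ·D_f = 19.9 × 0.9 = 17.91 kPa.
q_ult = c·N_c + q·N_q + 0.5·γ·B·N_γ
     = 19.8 × 50.6 + 17.91 × 37.8 + 0.5 × 19.9 × 3.6 × 44.4
     = 1001.9 + 677 + 1590.4 = 3269.3 kPa.
q_all = q_ult / FS = 3269.3 / 2.5 = 1307.7 kPa.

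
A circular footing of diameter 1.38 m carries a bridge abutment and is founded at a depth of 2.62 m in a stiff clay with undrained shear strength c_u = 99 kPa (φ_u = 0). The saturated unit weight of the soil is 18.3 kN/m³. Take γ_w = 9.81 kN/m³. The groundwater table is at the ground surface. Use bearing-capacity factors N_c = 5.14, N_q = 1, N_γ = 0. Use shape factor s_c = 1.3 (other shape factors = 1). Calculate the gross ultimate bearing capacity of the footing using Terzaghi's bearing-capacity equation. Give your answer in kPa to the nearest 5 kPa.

With the water table at the surface the whole profile is submerged: γ' = 18.3 − 9.81 = 8.49 kN/m³, so q = γ'·D_f = 22.244 kPa.
q_ult = c·N_c·s_c + q·N_q
     = 99 × 5.14 × 1.3 + 22.244 × 1
     = 661.52 + 22.244 = 683.76 kPa.

q_ult ≈ 685 kPa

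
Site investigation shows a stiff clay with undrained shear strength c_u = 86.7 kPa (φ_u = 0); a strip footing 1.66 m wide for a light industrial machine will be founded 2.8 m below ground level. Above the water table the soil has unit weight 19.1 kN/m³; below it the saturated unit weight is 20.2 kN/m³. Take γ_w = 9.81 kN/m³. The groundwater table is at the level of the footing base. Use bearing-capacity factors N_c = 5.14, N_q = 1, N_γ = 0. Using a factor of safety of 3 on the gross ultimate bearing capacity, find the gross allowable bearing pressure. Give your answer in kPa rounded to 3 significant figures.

q_all ≈ 166 kPa

Effective surcharge at the founding depth q = γ·D_f = 19.1 × 2.8 = 53.48 kPa.
q_ult = c·N_c + q·N_q
     = 86.7 × 5.14 + 53.48 × 1
     = 445.64 + 53.48 = 499.12 kPa.
q_all = 499.12 / 3 = 166.37 kPa.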